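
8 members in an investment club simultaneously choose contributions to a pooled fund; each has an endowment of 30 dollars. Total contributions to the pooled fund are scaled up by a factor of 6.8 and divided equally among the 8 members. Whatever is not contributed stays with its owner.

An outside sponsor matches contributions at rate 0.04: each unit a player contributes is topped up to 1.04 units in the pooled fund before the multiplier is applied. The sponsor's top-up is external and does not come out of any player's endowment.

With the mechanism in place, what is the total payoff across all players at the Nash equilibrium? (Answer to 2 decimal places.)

The effective private return is 6.8 × 1.04 / 8 = 0.8840, which is still under 1, so the mechanism doesn't change anyone's dominant strategy: zero contribution.
At the Nash equilibrium no one contributes; group total payoff = 8 × 30 = 240.

240.00 dollars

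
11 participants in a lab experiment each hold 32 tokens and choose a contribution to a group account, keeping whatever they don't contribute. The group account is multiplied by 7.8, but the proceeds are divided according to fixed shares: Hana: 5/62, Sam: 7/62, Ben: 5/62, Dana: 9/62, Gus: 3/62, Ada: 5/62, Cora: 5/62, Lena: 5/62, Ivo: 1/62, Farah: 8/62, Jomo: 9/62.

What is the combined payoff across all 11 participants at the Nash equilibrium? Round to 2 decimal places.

Each unit j contributes comes back to j as 7.8 × (j's share), so j prefers to contribute only if that share exceeds 1/7.8 = 0.1282; otherwise keeping the unit dominates.
The shares above 0.1282 belong to Dana, Farah and Jomo, contributing 32 each; the remaining 8 contribute 0. Total contributed: 96.
The group account pays out 7.8 × 96 = 748.80 in total (split across the unequal shares, but the aggregate is all that matters for the group sum).
The 8 free-riders keep 32 each, adding 256. Group total = 256 + 748.80 = 1004.80.

1004.80 tokens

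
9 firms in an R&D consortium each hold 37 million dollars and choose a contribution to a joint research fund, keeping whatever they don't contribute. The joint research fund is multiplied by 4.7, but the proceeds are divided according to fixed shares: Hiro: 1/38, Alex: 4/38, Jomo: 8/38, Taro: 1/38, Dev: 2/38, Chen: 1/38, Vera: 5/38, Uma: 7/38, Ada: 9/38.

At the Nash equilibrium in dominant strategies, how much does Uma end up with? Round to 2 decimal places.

69.03 million dollars

Each unit j contributes comes back to j as 4.7 × (j's share), so j prefers to contribute only if that share exceeds 1/4.7 = 0.2128; otherwise keeping the unit dominates.
The only share above 0.2128 is Ada's 9/38, contributing 37; the remaining 8 contribute 0. Total contributed: 37.
Uma keeps 37 and receives 4.7 × 37 × 7/38 = 32.03 from the joint research fund, for a payoff of 69.03.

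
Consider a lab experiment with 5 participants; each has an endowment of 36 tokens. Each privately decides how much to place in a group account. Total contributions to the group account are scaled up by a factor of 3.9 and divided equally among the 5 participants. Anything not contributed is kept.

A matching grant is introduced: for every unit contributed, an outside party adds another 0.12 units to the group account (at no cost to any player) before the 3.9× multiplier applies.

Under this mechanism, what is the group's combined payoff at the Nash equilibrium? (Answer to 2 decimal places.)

180.00 tokens

With the mechanism, a contributed unit returns 3.9 × 1.12 / 5 = 0.8736 per unit of net cost — still below 1 — so contributing 0 remains dominant for every player.
Everyone keeps their endowment and the group total is 5 × 36 = 180.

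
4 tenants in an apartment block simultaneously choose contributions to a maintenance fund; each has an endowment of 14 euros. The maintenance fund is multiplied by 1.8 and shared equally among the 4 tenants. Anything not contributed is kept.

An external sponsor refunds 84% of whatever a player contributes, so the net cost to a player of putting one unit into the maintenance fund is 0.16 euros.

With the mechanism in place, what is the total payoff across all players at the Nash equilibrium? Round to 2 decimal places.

With the mechanism, a contributed unit returns (1.8/4) / 0.16 = 2.8125 per unit of net cost to the contributor — now above 1 — so contributing fully is weakly dominant for every player.
So the Nash equilibrium is full contribution by all 4; the group earns 4 × (14 × 0.84 + 1.8 × 14) = 147.84.

147.84 euros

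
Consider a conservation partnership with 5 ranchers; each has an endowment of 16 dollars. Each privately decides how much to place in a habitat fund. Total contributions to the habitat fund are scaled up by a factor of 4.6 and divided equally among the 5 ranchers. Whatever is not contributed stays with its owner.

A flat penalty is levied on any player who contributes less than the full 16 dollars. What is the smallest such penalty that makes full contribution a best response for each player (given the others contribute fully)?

Given the others contribute fully, the best deviation is to contribute 0 (any partial contribution still incurs the fine and gives up units whose private return 0.9200 is below 1).
Deviating from 16 to 0 saves 16 dollars but forfeits the deviator's share of the drop in the habitat fund: 4.6/5 × 16 = 14.72.
So the deviation gain is 16 − 14.72 = 1.28, and the fine must be at least 1.28 dollars to wipe it out.

1.28 dollars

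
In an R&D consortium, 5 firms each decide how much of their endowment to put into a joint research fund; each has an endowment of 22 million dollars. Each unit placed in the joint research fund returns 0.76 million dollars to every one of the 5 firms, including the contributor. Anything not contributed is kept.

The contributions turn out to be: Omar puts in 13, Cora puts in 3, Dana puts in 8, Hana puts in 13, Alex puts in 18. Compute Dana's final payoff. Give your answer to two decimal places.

55.80 million dollars

Total contributed: 13 + 3 + 8 + 13 + 18 = 55.
Each receives 0.76 × 55 = 41.80 from the joint research fund.
Dana keeps 22 − 8 = 14, so Dana's payoff is 14 + 41.80 = 55.80.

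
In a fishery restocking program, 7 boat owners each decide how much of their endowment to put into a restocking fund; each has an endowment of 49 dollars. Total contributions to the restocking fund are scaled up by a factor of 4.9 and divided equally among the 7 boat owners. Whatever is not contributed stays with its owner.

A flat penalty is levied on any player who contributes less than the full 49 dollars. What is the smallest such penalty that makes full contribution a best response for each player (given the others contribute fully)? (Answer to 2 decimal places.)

14.70 dollars

Given the others contribute fully, the best deviation is to contribute 0 (any partial contribution still incurs the fine and gives up units whose private return 0.7000 is below 1).
Deviating from 49 to 0 saves 49 dollars but forfeits the deviator's share of the drop in the restocking fund: 4.9/7 × 49 = 34.30.
So the deviation gain is 49 − 34.30 = 14.70, and the fine must be at least 14.70 dollars to wipe it out.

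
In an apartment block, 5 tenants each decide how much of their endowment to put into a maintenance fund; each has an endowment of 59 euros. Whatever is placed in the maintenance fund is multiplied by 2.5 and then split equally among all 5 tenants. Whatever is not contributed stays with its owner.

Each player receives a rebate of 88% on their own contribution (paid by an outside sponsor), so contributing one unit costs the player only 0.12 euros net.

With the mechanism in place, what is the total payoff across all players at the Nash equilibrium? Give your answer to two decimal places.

Under the mechanism each unit contributed yields (2.5/5) / 0.12 = 4.1667 back to its contributor per unit of net cost, which exceeds 1, making full contribution the dominant choice for everyone.
At the Nash equilibrium everyone contributes 59. Group total payoff = 5 × (59 × 0.88 + 2.5 × 59) = 997.10.

997.10 euros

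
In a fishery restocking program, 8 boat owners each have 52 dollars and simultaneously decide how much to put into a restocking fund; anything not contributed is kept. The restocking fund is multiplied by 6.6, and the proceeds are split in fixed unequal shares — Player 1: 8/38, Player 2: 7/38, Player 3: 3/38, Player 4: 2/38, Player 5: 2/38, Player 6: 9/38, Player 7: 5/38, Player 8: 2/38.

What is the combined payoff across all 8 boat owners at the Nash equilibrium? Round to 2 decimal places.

1289.60 dollars

For player j, contributing a unit is worthwhile iff 6.6 × (j's share) ≥ 1, i.e. iff j's share is at least 0.1515.
Player 1, Player 2 and Player 6 are above the threshold, contributing 52 each; the remaining 5 contribute 0. Total contributed: 156.
The restocking fund pays out 6.6 × 156 = 1029.60 in total (split across the unequal shares, but the aggregate is all that matters for the group sum).
The 5 free-riders keep 52 each, adding 260. Group total = 260 + 1029.60 = 1289.60.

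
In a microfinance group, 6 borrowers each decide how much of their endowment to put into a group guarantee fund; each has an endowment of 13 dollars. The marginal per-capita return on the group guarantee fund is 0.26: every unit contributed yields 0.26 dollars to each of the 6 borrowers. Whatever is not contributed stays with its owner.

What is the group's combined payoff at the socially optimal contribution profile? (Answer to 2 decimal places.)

Each contributed unit returns 1.560 to the group as a whole (0.26 to each of 6 players), which exceeds 1, so the social optimum is full contribution: group total = 1.560 × 78 = 121.68.

121.68 dollars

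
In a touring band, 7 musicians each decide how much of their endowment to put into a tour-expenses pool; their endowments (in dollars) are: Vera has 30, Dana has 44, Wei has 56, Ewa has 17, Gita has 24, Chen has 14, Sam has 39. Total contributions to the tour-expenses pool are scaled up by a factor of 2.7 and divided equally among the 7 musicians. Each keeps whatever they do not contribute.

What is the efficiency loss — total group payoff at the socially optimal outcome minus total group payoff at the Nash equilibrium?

380.80 dollars

The private return per contributed unit is 2.7/7 = 0.3857 < 1 for every player regardless of endowment, so the Nash equilibrium is zero contribution and the group total is Σ E_j = 30 + 44 + 56 + 17 + 24 + 14 + 39 = 224.
Each contributed unit returns 2.700 to the group, so the social optimum is full contribution by everyone: group total = 2.700 × 224 = 604.80.
Efficiency loss = (2.700 − 1) × 224 = 380.80.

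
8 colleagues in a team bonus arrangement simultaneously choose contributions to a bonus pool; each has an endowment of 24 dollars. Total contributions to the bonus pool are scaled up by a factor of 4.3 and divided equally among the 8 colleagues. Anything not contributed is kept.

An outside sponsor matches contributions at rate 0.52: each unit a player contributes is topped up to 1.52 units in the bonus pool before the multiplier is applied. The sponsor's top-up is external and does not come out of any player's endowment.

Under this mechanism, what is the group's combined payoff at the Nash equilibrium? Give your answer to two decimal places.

192.00 dollars

With the mechanism, a contributed unit returns 4.3 × 1.52 / 8 = 0.8170 per unit of net cost — still below 1 — so contributing 0 remains dominant for every player.
Everyone keeps their endowment and the group total is 8 × 24 = 192.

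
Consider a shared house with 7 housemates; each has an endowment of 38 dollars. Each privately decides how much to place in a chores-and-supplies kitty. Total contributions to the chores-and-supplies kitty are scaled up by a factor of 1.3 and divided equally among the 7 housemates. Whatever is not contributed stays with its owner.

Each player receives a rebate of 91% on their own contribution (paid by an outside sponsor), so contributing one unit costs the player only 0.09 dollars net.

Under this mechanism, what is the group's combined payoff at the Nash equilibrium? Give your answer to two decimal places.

With the mechanism, a contributed unit returns (1.3/7) / 0.09 = 2.0635 per unit of net cost to the contributor — now above 1 — so contributing fully is weakly dominant for every player.
So the Nash equilibrium is full contribution by all 7; the group earns 7 × (38 × 0.91 + 1.3 × 38) = 587.86.

587.86 dollars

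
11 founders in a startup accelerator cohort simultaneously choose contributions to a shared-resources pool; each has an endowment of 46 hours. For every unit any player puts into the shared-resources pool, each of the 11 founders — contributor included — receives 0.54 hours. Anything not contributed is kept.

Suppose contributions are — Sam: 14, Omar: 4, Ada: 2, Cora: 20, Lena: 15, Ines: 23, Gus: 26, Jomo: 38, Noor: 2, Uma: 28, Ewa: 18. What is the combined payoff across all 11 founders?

1444.60 hours

Total contributed: 14 + 4 + 2 + 20 + 15 + 23 + 26 + 38 + 2 + 28 + 18 = 190; total kept: 11 × 46 − 190 = 316.
The shared-resources pool pays out 0.54 × 11 × 190 = 1128.60 in aggregate.
Group total = 316 + 1128.60 = 1444.60.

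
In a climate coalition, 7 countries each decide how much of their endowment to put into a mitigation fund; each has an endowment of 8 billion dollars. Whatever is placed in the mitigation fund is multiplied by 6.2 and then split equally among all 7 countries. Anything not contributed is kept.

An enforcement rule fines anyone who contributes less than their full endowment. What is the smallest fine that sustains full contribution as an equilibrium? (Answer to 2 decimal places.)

0.91 billion dollars

Given the others contribute fully, the best deviation is to contribute 0 (any partial contribution still incurs the fine and gives up units whose private return 0.8857 is below 1).
Deviating from 8 to 0 saves 8 billion dollars but forfeits the deviator's share of the drop in the mitigation fund: 6.2/7 × 8 = 7.09.
So the deviation gain is 8 − 7.09 = 0.91, and the fine must be at least 0.91 billion dollars to wipe it out.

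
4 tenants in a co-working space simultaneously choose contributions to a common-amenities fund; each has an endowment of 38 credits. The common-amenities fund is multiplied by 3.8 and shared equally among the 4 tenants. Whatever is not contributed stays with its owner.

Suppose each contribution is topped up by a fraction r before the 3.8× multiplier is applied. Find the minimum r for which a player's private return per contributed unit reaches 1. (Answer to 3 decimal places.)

0.053

With matching at rate r, one contributed unit becomes (1 + r) in the common-amenities fund and returns 3.8 × (1 + r) / 4 to the contributor.
Setting this equal to 1: 1 + r = 4/3.8 = 1.0526.
So the minimum matching rate is r = 1.0526 − 1 = 0.053.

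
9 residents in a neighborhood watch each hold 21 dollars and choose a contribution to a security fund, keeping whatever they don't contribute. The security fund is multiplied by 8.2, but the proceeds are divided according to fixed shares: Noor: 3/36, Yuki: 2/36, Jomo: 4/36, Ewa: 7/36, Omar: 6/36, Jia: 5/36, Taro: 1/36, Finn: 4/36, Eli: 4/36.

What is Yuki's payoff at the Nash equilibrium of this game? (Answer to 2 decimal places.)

49.70 dollars

Player j's private return per contributed unit is 8.2 × (j's share). Contributing is weakly dominant for j when that share is at least 1/8.2 = 0.1220, and contributing 0 is dominant otherwise.
Ewa, Omar and Jia are above the threshold, contributing 21 each; the remaining 6 contribute 0. Total contributed: 63.
Yuki keeps 21 and receives 8.2 × 63 × 2/36 = 28.70 from the security fund, for a payoff of 49.70.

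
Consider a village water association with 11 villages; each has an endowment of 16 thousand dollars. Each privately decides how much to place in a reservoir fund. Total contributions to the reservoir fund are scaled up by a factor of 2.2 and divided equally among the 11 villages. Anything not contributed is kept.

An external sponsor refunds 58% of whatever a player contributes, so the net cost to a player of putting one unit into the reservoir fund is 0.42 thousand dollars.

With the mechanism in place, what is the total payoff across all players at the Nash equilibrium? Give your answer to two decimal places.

The effective private return is (2.2/11) / 0.42 = 0.4762, which is still under 1, so the mechanism doesn't change anyone's dominant strategy: zero contribution.
At the Nash equilibrium no one contributes; group total payoff = 11 × 16 = 176.

176.00 thousand dollars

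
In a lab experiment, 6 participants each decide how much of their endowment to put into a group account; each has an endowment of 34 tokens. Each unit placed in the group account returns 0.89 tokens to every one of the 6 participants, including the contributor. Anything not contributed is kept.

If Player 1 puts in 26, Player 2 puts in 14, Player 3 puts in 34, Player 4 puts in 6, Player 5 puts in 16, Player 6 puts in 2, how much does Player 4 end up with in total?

Total contributed: 26 + 14 + 34 + 6 + 16 + 2 = 98.
Each receives 0.89 × 98 = 87.22 from the group account.
Player 4 keeps 34 − 6 = 28, so Player 4's payoff is 28 + 87.22 = 115.22.

115.22 tokens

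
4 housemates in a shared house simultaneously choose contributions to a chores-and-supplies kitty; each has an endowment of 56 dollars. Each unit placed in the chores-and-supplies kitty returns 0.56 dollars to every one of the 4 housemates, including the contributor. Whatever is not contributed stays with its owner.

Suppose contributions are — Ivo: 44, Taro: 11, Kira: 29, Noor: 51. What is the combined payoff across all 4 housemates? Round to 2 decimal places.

Total contributed: 44 + 11 + 29 + 51 = 135; total kept: 4 × 56 − 135 = 89.
The chores-and-supplies kitty pays out 0.56 × 4 × 135 = 302.40 in aggregate.
Group total = 89 + 302.40 = 391.40.

391.40 dollars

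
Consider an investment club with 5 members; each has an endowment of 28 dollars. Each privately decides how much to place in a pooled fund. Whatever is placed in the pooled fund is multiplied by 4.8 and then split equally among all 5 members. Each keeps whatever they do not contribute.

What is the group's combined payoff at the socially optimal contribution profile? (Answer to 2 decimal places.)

Each contributed unit returns 4.800 to the group as a whole (0.9600 to each of 5 players), which exceeds 1, so the social optimum is full contribution: group total = 4.800 × 140 = 672.00.

672.00 dollars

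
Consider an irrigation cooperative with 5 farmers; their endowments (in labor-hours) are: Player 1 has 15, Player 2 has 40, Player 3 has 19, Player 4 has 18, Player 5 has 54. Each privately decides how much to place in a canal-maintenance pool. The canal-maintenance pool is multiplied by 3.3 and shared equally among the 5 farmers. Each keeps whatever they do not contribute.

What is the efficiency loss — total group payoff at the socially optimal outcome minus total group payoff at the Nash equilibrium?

The private return per contributed unit is 3.3/5 = 0.6600 < 1 for every player regardless of endowment, so the Nash equilibrium is zero contribution and the group total is Σ E_j = 15 + 40 + 19 + 18 + 54 = 146.
Each contributed unit returns 3.300 to the group, so the social optimum is full contribution by everyone: group total = 3.300 × 146 = 481.80.
Efficiency loss = (3.300 − 1) × 146 = 335.80.

335.80 labor-hours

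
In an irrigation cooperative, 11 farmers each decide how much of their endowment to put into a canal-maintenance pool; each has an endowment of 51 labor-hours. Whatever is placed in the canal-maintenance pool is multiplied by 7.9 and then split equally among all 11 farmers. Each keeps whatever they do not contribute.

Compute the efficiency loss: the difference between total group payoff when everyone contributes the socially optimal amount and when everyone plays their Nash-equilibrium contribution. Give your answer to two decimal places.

3870.90 labor-hours

Each contributed unit returns 7.9/11 = 0.7182 to its contributor — below 1 — so contributing 0 is dominant for every player. At the Nash equilibrium everyone keeps their 51, and the group total is 11 × 51 = 561.
Each contributed unit returns 7.900 to the group as a whole (0.7182 to each of 11 players), which exceeds 1, so the social optimum is full contribution: group total = 7.900 × 561 = 4431.90.
Efficiency loss = 4431.90 − 561 = 3870.90.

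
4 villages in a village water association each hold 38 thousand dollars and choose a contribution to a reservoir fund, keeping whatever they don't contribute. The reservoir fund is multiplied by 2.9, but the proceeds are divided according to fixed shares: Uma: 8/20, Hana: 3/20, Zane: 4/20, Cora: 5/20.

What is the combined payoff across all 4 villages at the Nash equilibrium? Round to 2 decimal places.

224.20 thousand dollars

Each unit j contributes comes back to j as 2.9 × (j's share), so j prefers to contribute only if that share exceeds 1/2.9 = 0.3448; otherwise keeping the unit dominates.
Uma alone (share 8/20) is above the threshold, contributing 38; the remaining 3 contribute 0. Total contributed: 38.
The reservoir fund pays out 2.9 × 38 = 110.20 in total (split across the unequal shares, but the aggregate is all that matters for the group sum).
The 3 free-riders keep 38 each, adding 114. Group total = 114 + 110.20 = 224.20.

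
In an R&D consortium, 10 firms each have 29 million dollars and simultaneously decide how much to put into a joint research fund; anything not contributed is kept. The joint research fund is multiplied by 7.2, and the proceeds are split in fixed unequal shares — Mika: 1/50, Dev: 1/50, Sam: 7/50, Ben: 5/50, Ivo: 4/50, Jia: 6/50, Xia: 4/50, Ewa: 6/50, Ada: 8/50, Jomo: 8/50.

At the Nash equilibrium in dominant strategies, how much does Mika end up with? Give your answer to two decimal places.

Each unit j contributes comes back to j as 7.2 × (j's share), so j prefers to contribute only if that share exceeds 1/7.2 = 0.1389; otherwise keeping the unit dominates.
Sam, Ada and Jomo are above the threshold, contributing 29 each; the remaining 7 contribute 0. Total contributed: 87.
Mika keeps 29 and receives 7.2 × 87 × 1/50 = 12.53 from the joint research fund, for a payoff of 41.53.

41.53 million dollars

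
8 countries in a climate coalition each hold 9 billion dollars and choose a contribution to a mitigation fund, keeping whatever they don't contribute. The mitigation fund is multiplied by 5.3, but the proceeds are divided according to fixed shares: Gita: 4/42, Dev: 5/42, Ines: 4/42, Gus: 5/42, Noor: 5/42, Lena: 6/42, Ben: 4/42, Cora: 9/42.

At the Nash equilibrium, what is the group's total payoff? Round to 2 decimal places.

110.70 billion dollars

For player j, contributing a unit is worthwhile iff 5.3 × (j's share) ≥ 1, i.e. iff j's share is at least 0.1887.
Cora alone (share 9/42) is above the threshold, contributing 9; the remaining 7 contribute 0. Total contributed: 9.
The mitigation fund pays out 5.3 × 9 = 47.70 in total (split across the unequal shares, but the aggregate is all that matters for the group sum).
The 7 free-riders keep 9 each, adding 63. Group total = 63 + 47.70 = 110.70.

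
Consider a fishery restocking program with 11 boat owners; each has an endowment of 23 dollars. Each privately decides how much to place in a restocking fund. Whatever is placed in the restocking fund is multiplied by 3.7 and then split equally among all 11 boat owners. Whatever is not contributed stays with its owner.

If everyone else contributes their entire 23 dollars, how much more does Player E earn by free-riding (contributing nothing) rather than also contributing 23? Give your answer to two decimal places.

15.26 dollars

Switching from a contribution of 23 to 0 lets Player E keep an extra 23 dollars, but lowers the restocking fund by 23, which costs Player E their own share of that drop: 3.7/11 × 23 = 7.74.
Net gain = 23 − 7.74 = 15.26. The private return per contributed unit (0.3364) is below 1, so free-riding is indeed the best response regardless of what the others do.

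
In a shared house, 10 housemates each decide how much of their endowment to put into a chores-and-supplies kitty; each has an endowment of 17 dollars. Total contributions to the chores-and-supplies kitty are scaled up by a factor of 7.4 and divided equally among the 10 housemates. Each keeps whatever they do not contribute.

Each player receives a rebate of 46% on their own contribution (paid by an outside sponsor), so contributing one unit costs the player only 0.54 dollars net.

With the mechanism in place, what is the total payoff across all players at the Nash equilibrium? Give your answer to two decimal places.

Under the mechanism each unit contributed yields (7.4/10) / 0.54 = 1.3704 back to its contributor per unit of net cost, which exceeds 1, making full contribution the dominant choice for everyone.
At the Nash equilibrium everyone contributes 17. Group total payoff = 10 × (17 × 0.46 + 7.4 × 17) = 1336.20.

1336.20 dollars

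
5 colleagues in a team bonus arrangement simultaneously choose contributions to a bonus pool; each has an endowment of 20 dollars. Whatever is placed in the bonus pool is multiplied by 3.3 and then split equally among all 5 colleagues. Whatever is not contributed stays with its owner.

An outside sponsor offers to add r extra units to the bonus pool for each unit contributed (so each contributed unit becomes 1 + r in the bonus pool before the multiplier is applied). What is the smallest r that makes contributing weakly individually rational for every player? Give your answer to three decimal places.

With matching at rate r, one contributed unit becomes (1 + r) in the bonus pool and returns 3.3 × (1 + r) / 5 to the contributor.
Setting this equal to 1: 1 + r = 5/3.3 = 1.5152.
So the minimum matching rate is r = 1.5152 − 1 = 0.515.

0.515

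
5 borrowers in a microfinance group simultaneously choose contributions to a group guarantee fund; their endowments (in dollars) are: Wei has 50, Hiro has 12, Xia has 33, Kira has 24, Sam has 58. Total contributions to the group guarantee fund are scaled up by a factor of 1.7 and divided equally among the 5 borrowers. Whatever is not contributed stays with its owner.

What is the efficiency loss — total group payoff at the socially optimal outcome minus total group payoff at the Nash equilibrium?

123.90 dollars

The private return per contributed unit is 1.7/5 = 0.3400 < 1 for every player regardless of endowment, so the Nash equilibrium is zero contribution and the group total is Σ E_j = 50 + 12 + 33 + 24 + 58 = 177.
Each contributed unit returns 1.700 to the group, so the social optimum is full contribution by everyone: group total = 1.700 × 177 = 300.90.
Efficiency loss = (1.700 − 1) × 177 = 123.90.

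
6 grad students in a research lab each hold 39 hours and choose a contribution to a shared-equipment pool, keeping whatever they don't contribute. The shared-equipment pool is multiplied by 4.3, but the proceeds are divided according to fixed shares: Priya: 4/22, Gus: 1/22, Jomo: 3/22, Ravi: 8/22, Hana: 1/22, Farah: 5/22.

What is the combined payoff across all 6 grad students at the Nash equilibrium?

362.70 hours

A player with share s gets back 4.3·s per unit contributed, so full contribution is dominant for anyone with s > 1/4.3 = 0.2326 and zero contribution is dominant for anyone below.
Ravi alone (share 8/22) is above the threshold, contributing 39; the remaining 5 contribute 0. Total contributed: 39.
The shared-equipment pool pays out 4.3 × 39 = 167.70 in total (split across the unequal shares, but the aggregate is all that matters for the group sum).
The 5 free-riders keep 39 each, adding 195. Group total = 195 + 167.70 = 362.70.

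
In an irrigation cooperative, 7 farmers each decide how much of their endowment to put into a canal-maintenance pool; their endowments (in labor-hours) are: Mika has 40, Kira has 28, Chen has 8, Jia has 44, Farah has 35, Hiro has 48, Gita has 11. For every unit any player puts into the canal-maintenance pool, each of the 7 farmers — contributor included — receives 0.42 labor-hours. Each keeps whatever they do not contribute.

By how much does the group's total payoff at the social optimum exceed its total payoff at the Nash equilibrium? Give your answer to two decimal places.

415.16 labor-hours

The private return per contributed unit is 0.42 < 1 for everyone, so the Nash equilibrium is zero contribution and the group total is Σ E_j = 40 + 28 + 8 + 44 + 35 + 48 + 11 = 214.
Each contributed unit returns 2.940 to the group, so the social optimum is full contribution by everyone: group total = 2.940 × 214 = 629.16.
Efficiency loss = (2.940 − 1) × 214 = 415.16.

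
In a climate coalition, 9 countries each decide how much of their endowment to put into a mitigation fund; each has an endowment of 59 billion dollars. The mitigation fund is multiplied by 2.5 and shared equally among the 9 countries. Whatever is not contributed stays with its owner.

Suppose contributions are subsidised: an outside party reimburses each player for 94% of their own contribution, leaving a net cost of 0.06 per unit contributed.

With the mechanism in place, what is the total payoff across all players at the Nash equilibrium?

The effective private return per unit is now (2.5/9) / 0.06 = 4.6296 > 1, so every player's dominant strategy flips to full contribution.
So the Nash equilibrium is full contribution by all 9; the group earns 9 × (59 × 0.94 + 2.5 × 59) = 1826.64.

1826.64 billion dollars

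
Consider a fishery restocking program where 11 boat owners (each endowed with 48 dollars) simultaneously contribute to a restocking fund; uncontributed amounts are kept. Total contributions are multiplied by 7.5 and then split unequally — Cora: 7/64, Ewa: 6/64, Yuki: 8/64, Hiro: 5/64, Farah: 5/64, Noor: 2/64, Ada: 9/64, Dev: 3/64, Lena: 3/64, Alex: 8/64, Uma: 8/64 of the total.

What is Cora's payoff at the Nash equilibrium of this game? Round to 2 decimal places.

Player j's private return per contributed unit is 7.5 × (j's share). Contributing is weakly dominant for j when that share is at least 1/7.5 = 0.1333, and contributing 0 is dominant otherwise.
The only share above 0.1333 is Ada's 9/64, contributing 48; the remaining 10 contribute 0. Total contributed: 48.
Cora keeps 48 and receives 7.5 × 48 × 7/64 = 39.38 from the restocking fund, for a payoff of 87.38.

87.38 dollars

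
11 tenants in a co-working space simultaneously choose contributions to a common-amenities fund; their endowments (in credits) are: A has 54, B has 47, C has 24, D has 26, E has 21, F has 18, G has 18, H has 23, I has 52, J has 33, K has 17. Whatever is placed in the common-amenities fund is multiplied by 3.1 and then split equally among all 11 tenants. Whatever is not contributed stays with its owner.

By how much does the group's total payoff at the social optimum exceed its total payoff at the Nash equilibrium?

The private return per contributed unit is 3.1/11 = 0.2818 < 1 for every player regardless of endowment, so the Nash equilibrium is zero contribution and the group total is Σ E_j = 54 + 47 + 24 + 26 + 21 + 18 + 18 + 23 + 52 + 33 + 17 = 333.
Each contributed unit returns 3.100 to the group, so the social optimum is full contribution by everyone: group total = 3.100 × 333 = 1032.30.
Efficiency loss = (3.100 − 1) × 333 = 699.30.

699.30 credits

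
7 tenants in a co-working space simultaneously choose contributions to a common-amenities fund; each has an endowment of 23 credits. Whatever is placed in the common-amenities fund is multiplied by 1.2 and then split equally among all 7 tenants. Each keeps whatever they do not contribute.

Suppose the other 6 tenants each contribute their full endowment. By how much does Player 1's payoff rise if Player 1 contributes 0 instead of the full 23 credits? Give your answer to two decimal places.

19.06 credits

Switching from a contribution of 23 to 0 lets Player 1 keep an extra 23 credits, but lowers the common-amenities fund by 23, which costs Player 1 their own share of that drop: 1.2/7 × 23 = 3.94.
Net gain = 23 − 3.94 = 19.06. The private return per contributed unit (0.1714) is below 1, so free-riding is indeed the best response regardless of what the others do.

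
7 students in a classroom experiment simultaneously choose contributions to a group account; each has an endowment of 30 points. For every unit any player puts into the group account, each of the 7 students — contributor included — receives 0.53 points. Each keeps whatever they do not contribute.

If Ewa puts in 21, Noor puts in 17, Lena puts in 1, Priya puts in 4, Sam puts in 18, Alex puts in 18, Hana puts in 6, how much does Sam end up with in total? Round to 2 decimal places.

57.05 points

Total contributed: 21 + 17 + 1 + 4 + 18 + 18 + 6 = 85.
Each receives 0.53 × 85 = 45.05 from the group account.
Sam keeps 30 − 18 = 12, so Sam's payoff is 12 + 45.05 = 57.05.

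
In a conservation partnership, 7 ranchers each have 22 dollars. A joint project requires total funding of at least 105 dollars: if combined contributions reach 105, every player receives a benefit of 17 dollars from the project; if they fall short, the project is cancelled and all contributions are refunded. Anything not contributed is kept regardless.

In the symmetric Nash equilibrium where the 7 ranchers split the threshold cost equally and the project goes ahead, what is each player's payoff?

Equal share of the threshold: 105/7 = 15.
At this profile no one gains by cutting their contribution: any cut drops the total below 105, the project is cancelled, contributions are refunded, and the deviator ends with 22, which is less than 22 − 15 + 17 = 24. Contributing more than 15 just wastes the excess. So contributing exactly 15 is a best response.
Each player's payoff: 22 − 15 + 17 = 24.

24 dollars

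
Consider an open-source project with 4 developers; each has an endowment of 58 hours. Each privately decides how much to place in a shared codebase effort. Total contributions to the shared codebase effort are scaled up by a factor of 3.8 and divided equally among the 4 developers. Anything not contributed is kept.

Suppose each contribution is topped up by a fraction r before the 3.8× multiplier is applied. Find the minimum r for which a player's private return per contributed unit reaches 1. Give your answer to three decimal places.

0.053

With matching at rate r, one contributed unit becomes (1 + r) in the shared codebase effort and returns 3.8 × (1 + r) / 4 to the contributor.
Setting this equal to 1: 1 + r = 4/3.8 = 1.0526.
So the minimum matching rate is r = 1.0526 − 1 = 0.053.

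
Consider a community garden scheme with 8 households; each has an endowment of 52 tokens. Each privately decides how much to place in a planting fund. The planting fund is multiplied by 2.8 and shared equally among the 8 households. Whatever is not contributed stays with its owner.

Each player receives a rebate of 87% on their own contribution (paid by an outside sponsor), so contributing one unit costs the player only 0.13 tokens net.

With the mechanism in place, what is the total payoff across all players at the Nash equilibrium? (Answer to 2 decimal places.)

Under the mechanism each unit contributed yields (2.8/8) / 0.13 = 2.6923 back to its contributor per unit of net cost, which exceeds 1, making full contribution the dominant choice for everyone.
At the Nash equilibrium everyone contributes 52. Group total payoff = 8 × (52 × 0.87 + 2.8 × 52) = 1526.72.

1526.72 tokens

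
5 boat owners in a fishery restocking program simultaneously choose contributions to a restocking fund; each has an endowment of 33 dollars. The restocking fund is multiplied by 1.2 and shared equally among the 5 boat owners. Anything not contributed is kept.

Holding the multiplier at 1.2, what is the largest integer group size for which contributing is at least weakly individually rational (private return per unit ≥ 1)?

Private return per unit is 1.2/(group size), which is ≥ 1 whenever the group size is ≤ 1.2.
The largest such integer is 1.

1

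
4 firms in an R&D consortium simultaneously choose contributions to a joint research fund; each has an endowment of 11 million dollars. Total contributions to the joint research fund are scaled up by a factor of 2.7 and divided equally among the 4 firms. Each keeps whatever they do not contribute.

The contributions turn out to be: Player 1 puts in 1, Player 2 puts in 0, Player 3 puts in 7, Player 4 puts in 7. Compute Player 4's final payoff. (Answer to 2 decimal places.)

Total contributed: 1 + 0 + 7 + 7 = 15.
Each receives 2.7 × 15 / 4 = 10.13 from the joint research fund.
Player 4 keeps 11 − 7 = 4, so Player 4's payoff is 4 + 10.13 = 14.13.

14.13 million dollars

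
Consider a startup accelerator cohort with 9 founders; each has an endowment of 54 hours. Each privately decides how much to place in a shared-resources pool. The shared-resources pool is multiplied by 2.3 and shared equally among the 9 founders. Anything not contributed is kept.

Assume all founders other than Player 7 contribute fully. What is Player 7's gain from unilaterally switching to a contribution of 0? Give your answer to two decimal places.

40.20 hours

Switching from a contribution of 54 to 0 lets Player 7 keep an extra 54 hours, but lowers the shared-resources pool by 54, which costs Player 7 their own share of that drop: 2.3/9 × 54 = 13.80.
Net gain = 54 − 13.80 = 40.20. The private return per contributed unit (0.2556) is below 1, so free-riding is indeed the best response regardless of what the others do.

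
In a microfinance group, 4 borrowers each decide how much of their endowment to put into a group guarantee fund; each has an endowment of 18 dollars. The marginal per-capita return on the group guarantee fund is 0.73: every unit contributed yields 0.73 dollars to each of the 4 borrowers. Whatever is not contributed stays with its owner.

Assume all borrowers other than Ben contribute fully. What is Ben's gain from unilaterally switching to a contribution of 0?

4.86 dollars

Switching from a contribution of 18 to 0 lets Ben keep an extra 18 dollars, but lowers the group guarantee fund by 18, which costs Ben their own share of that drop: 0.73 × 18 = 13.14.
Net gain = 18 − 13.14 = 4.86. The private return per contributed unit (0.73) is below 1, so free-riding is indeed the best response regardless of what the others do.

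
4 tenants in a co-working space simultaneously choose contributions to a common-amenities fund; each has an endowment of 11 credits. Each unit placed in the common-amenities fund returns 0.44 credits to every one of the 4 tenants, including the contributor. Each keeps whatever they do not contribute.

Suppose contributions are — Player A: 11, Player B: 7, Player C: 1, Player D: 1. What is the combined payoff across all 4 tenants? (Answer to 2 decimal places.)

59.20 credits

Total contributed: 11 + 7 + 1 + 1 = 20; total kept: 4 × 11 − 20 = 24.
The common-amenities fund pays out 0.44 × 4 × 20 = 35.20 in aggregate.
Group total = 24 + 35.20 = 59.20.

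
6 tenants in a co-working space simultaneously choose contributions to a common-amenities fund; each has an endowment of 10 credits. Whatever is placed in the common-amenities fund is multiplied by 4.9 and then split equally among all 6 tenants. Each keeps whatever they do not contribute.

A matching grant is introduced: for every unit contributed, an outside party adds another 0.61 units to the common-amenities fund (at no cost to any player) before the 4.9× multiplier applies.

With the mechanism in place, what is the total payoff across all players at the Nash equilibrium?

473.34 credits

With the mechanism, a contributed unit returns 4.9 × 1.61 / 6 = 1.3148 per unit of net cost to the contributor — now above 1 — so contributing fully is weakly dominant for every player.
At the Nash equilibrium everyone contributes 10. Group total payoff = 4.9 × 1.61 × 60 = 473.34.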